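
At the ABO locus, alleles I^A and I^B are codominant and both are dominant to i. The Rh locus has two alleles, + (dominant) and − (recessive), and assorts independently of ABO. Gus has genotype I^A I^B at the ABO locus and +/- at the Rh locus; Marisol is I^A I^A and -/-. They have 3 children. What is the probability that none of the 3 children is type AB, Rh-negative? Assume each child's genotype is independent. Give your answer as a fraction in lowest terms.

ABO cross I^A I^B × I^A I^A → 1/2 A, 1/2 AB.
Rh cross +/- × -/- → 1/2 Rh+, 1/2 Rh-; so P(type AB, Rh-negative) = 1/2 × 1/2 = 1/4 per child.
P(not type AB, Rh-negative) = 3/4 for one child; (3/4)^3 = 27/64.

27/64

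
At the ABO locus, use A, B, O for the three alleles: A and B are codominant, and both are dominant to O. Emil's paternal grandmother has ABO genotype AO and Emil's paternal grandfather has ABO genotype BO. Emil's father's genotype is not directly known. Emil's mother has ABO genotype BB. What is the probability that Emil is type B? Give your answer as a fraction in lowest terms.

Emil's father's ABO genotype from AO × BO: 1/4 AB, 1/4 AO, 1/4 BO, 1/4 OO.
Crossing each possibility with the mother BB and summing P(type B): 1/4·1/2 + 1/4·1/2 + 1/4·1 + 1/4·1 = 3/4.

3/4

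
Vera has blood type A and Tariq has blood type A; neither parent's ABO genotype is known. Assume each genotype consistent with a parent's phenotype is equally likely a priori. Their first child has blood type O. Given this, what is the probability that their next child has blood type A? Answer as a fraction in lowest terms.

Possible genotypes: Vera ∈ {I^A I^A, I^A i}; Tariq ∈ {I^A I^A, I^A i}.
Weight each parental genotype pair by prior × P(type-O child):
  I^A i × I^A i: posterior weight 1; P(next child type A) = 3/4.
Weighted sum = 3/4.

3/4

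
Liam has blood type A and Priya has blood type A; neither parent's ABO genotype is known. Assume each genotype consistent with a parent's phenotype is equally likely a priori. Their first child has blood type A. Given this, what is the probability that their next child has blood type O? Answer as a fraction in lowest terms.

Possible genotypes: Liam ∈ {AA, AO}; Priya ∈ {AA, AO}.
Weight each parental genotype pair by prior × P(type-A child):
  AA × AA: posterior weight 4/15; P(next child type O) = 0.
  AA × AO: posterior weight 4/15; P(next child type O) = 0.
  AO × AA: posterior weight 4/15; P(next child type O) = 0.
  AO × AO: posterior weight 1/5; P(next child type O) = 1/4.
Weighted sum = 1/20.

1/20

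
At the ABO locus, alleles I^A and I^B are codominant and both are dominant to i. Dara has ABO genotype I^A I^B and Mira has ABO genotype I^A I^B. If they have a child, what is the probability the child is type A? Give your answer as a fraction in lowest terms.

ABO cross I^A I^B × I^A I^B → offspring phenotypes: 1/4 A, 1/4 B, 1/2 AB.
So P(type A) = 1/4.

1/4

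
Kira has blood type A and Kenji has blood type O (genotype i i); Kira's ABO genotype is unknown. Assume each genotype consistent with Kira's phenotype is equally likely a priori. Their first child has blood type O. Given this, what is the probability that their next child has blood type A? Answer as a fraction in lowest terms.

1/2

Possible genotypes: Kira ∈ {I^A I^A, I^A i}; Kenji ∈ {i i}.
Weight each parental genotype pair by prior × P(type-O child):
  I^A i × i i: posterior weight 1; P(next child type A) = 1/2.
Weighted sum = 1/2.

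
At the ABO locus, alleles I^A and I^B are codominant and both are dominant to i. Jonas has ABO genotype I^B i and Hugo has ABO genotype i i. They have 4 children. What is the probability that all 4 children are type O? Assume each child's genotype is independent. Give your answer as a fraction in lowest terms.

1/16

ABO cross I^B i × i i → 1/2 O, 1/2 B.
So P(type O) = 1/2 per child.
All 4 independent: (1/2)^4 = 1/16.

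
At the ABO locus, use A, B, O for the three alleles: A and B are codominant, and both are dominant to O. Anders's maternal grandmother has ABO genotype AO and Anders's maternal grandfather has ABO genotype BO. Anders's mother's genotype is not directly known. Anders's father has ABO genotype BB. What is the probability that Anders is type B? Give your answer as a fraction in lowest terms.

Anders's mother's ABO genotype from AO × BO: 1/4 AB, 1/4 AO, 1/4 BO, 1/4 OO.
Crossing each possibility with the father BB and summing P(type B): 1/4·1/2 + 1/4·1/2 + 1/4·1 + 1/4·1 = 3/4.

3/4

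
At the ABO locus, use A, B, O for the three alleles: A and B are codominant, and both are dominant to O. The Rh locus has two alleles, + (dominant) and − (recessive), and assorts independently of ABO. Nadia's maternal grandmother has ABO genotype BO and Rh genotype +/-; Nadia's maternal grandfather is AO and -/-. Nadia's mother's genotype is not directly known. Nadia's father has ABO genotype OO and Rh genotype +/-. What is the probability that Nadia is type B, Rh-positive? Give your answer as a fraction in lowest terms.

5/32

Nadia's mother's ABO genotype from BO × AO: 1/4 AB, 1/4 AO, 1/4 BO, 1/4 OO.
Crossing each possibility with the father OO and summing P(type B): 1/4·1/2 + 1/4·0 + 1/4·1/2 + 1/4·0 = 1/4.
Similarly for Rh via the mother's Rh distribution: P(Rh+) = 5/8.
Independent loci: 1/4 × 5/8 = 5/32.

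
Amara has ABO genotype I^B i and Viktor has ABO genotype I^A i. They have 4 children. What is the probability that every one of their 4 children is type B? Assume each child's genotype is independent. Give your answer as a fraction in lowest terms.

ABO cross I^B i × I^A i → 1/4 O, 1/4 A, 1/4 B, 1/4 AB.
So P(type B) = 1/4 per child.
All 4 independent: (1/4)^4 = 1/256.

1/256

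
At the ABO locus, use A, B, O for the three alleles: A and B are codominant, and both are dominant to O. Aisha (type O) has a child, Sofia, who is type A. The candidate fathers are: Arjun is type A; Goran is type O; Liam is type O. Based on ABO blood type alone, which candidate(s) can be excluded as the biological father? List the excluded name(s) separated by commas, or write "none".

A candidate is excluded only if no genotype consistent with his phenotype could produce a type A child with a type O mother.
Goran (type O): no genotype consistent with that phenotype can produce a type-A child with a type-O mother.
Liam (type O): no genotype consistent with that phenotype can produce a type-A child with a type-O mother.

Goran, Liam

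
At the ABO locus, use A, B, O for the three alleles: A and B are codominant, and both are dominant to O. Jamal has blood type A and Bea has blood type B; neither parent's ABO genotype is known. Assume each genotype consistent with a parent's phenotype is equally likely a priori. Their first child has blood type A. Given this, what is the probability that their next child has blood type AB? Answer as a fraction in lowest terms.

Possible genotypes: Jamal ∈ {AA, AO}; Bea ∈ {BB, BO}.
Weight each parental genotype pair by prior × P(type-A child):
  AA × BO: posterior weight 2/3; P(next child type AB) = 1/2.
  AO × BO: posterior weight 1/3; P(next child type AB) = 1/4.
Weighted sum = 5/12.

5/12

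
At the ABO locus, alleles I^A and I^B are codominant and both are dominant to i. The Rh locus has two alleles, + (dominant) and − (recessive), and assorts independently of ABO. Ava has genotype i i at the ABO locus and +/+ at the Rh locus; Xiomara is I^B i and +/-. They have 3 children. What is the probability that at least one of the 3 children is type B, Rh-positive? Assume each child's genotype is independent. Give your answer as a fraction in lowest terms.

ABO cross i i × I^B i → 1/2 O, 1/2 B.
Rh cross +/+ × +/- → 1 Rh+; so P(type B, Rh-positive) = 1/2 × 1 = 1/2 per child.
P(none) = (1/2)^3 = 1/8; P(at least one) = 1 − 1/8 = 7/8.

7/8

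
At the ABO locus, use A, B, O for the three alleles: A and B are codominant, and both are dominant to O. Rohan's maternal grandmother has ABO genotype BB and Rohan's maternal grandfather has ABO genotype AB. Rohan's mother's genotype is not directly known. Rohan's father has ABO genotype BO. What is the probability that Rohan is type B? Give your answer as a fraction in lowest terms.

Rohan's mother's ABO genotype from BB × AB: 1/2 AB, 1/2 BB.
Crossing each possibility with the father BO and summing P(type B): 1/2·1/2 + 1/2·1 = 3/4.

3/4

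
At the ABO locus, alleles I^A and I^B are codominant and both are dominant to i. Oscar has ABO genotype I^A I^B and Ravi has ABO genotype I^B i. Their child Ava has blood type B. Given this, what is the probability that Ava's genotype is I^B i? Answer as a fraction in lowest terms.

1/2

Cross I^A I^B × I^B i → 1/4 I^A I^B, 1/4 I^A i, 1/4 I^B I^B, 1/4 I^B i.
Type-B genotypes among offspring: I^B I^B (1/4), I^B i (1/4); total 1/2.
P(I^B i | type B) = (1/4) / (1/2) = 1/2.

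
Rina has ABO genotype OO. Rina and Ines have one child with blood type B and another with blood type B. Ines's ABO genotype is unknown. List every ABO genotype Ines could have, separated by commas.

For each candidate genotype of Ines, check whether crossing it with OO can produce every observed child phenotype.
  AA → possible child types {A} ✗
  AB → possible child types {A, B} ✓
  AO → possible child types {O, A} ✗
  BB → possible child types {B} ✓
  BO → possible child types {O, B} ✓
  OO → possible child types {O} ✗

AB, BB, BO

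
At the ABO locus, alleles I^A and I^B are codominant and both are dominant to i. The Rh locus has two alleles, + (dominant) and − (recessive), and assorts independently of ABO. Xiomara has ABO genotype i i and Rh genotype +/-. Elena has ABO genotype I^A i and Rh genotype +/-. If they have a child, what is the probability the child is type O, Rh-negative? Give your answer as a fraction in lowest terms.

ABO cross i i × I^A i → offspring phenotypes: 1/2 O, 1/2 A.
Rh cross +/- × +/- → 3/4 Rh+, 1/4 Rh-.
Independent loci: P(type O, Rh-negative) = 1/2 × 1/4 = 1/8.

1/8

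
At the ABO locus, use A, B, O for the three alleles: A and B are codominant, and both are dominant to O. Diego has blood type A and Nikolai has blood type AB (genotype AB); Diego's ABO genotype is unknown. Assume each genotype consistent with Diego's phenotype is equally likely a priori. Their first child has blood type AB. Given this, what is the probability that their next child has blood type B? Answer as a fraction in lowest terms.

1/12

Possible genotypes: Diego ∈ {AA, AO}; Nikolai ∈ {AB}.
Weight each parental genotype pair by prior × P(type-AB child):
  AA × AB: posterior weight 2/3; P(next child type B) = 0.
  AO × AB: posterior weight 1/3; P(next child type B) = 1/4.
Weighted sum = 1/12.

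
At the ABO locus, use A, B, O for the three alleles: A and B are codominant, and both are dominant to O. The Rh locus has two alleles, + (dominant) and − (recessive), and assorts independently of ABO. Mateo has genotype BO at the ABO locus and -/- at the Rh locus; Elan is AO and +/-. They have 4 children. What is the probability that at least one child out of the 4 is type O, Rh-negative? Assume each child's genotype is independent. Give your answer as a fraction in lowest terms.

ABO cross BO × AO → 1/4 O, 1/4 A, 1/4 B, 1/4 AB.
Rh cross -/- × +/- → 1/2 Rh+, 1/2 Rh-; so P(type O, Rh-negative) = 1/4 × 1/2 = 1/8 per child.
P(none) = (7/8)^4 = 2401/4096; P(at least one) = 1 − 2401/4096 = 1695/4096.

1695/4096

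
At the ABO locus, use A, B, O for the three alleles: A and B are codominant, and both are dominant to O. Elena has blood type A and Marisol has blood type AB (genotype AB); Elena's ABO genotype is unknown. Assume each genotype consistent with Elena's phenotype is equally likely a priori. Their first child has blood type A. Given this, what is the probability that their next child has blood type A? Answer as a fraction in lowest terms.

Possible genotypes: Elena ∈ {AA, AO}; Marisol ∈ {AB}.
Weight each parental genotype pair by prior × P(type-A child):
  AA × AB: posterior weight 1/2; P(next child type A) = 1/2.
  AO × AB: posterior weight 1/2; P(next child type A) = 1/2.
Weighted sum = 1/2.

1/2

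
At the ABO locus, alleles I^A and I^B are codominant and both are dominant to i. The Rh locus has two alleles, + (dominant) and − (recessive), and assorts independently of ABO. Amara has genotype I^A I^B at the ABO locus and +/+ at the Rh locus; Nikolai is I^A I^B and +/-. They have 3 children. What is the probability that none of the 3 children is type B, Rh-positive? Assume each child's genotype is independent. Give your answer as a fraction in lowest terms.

ABO cross I^A I^B × I^A I^B → 1/4 A, 1/4 B, 1/2 AB.
Rh cross +/+ × +/- → 1 Rh+; so P(type B, Rh-positive) = 1/4 × 1 = 1/4 per child.
P(not type B, Rh-positive) = 3/4 for one child; (3/4)^3 = 27/64.

27/64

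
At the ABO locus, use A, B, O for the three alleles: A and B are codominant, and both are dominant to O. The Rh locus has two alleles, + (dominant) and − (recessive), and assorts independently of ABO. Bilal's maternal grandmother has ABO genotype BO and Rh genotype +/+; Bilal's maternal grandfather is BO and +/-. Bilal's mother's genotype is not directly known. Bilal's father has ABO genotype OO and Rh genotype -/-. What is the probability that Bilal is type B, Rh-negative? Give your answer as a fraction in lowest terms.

1/8

Bilal's mother's ABO genotype from BO × BO: 1/4 BB, 1/2 BO, 1/4 OO.
Crossing each possibility with the father OO and summing P(type B): 1/4·1 + 1/2·1/2 + 1/4·0 = 1/2.
Similarly for Rh via the mother's Rh distribution: P(Rh-) = 1/4.
Independent loci: 1/2 × 1/4 = 1/8.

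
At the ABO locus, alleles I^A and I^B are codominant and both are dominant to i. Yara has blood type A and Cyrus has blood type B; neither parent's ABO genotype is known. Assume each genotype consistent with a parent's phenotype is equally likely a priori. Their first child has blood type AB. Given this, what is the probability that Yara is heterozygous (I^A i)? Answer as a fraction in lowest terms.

1/3

Possible genotypes: Yara ∈ {I^A I^A, I^A i}; Cyrus ∈ {I^B I^B, I^B i}.
Weight each parental genotype pair by prior × P(type-AB child):
  I^A I^A × I^B I^B: posterior weight 4/9.
  I^A I^A × I^B i: posterior weight 2/9.
  I^A i × I^B I^B: posterior weight 2/9.
  I^A i × I^B i: posterior weight 1/9.
Sum the posterior weight over pairs where Yara is I^A i: 1/3.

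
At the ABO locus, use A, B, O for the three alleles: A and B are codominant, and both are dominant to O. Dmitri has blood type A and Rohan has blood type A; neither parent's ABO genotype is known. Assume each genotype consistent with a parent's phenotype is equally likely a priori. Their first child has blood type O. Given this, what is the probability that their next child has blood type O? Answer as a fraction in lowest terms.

Possible genotypes: Dmitri ∈ {AA, AO}; Rohan ∈ {AA, AO}.
Weight each parental genotype pair by prior × P(type-O child):
  AO × AO: posterior weight 1; P(next child type O) = 1/4.
Weighted sum = 1/4.

1/4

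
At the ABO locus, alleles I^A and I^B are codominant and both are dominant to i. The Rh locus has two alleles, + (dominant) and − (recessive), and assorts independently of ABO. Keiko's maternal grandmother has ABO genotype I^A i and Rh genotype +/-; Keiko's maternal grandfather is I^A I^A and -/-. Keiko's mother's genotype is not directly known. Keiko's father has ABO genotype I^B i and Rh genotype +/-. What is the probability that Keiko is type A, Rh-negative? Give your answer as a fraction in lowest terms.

9/64

Keiko's mother's ABO genotype from I^A i × I^A I^A: 1/2 I^A I^A, 1/2 I^A i.
Crossing each possibility with the father I^B i and summing P(type A): 1/2·1/2 + 1/2·1/4 = 3/8.
Similarly for Rh via the mother's Rh distribution: P(Rh-) = 3/8.
Independent loci: 3/8 × 3/8 = 9/64.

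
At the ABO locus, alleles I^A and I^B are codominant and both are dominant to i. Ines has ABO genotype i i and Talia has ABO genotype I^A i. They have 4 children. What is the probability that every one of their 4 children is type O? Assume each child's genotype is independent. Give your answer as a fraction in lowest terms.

ABO cross i i × I^A i → 1/2 O, 1/2 A.
So P(type O) = 1/2 per child.
All 4 independent: (1/2)^4 = 1/16.

1/16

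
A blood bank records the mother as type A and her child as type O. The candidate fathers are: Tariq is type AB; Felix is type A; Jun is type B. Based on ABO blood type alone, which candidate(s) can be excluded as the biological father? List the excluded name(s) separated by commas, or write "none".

A candidate is excluded only if no genotype consistent with his phenotype could produce a type O child with a type A mother.
Tariq (type AB): no genotype consistent with that phenotype can produce a type-O child with a type-A mother.

Tariq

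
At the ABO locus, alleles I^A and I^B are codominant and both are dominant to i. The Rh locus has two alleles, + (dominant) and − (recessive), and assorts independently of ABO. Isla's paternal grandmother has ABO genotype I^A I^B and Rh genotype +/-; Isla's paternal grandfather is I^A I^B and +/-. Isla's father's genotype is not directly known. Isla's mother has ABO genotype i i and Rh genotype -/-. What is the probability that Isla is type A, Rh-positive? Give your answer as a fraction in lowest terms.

Isla's father's ABO genotype from I^A I^B × I^A I^B: 1/4 I^A I^A, 1/2 I^A I^B, 1/4 I^B I^B.
Crossing each possibility with the mother i i and summing P(type A): 1/4·1 + 1/2·1/2 + 1/4·0 = 1/2.
Similarly for Rh via the father's Rh distribution: P(Rh+) = 1/2.
Independent loci: 1/2 × 1/2 = 1/4.

1/4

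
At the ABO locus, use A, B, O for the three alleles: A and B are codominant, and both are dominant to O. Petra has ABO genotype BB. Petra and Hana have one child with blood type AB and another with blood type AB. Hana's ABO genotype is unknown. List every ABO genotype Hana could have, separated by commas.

AA, AB, AO

For each candidate genotype of Hana, check whether crossing it with BB can produce every observed child phenotype.
  AA → possible child types {AB} ✓
  AB → possible child types {B, AB} ✓
  AO → possible child types {B, AB} ✓
  BB → possible child types {B} ✗
  BO → possible child types {B} ✗
  OO → possible child types {B} ✗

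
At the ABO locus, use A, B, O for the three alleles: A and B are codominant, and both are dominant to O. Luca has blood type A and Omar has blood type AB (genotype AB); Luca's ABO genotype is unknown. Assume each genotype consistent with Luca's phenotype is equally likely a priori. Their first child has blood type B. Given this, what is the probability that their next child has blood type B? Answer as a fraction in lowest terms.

1/4

Possible genotypes: Luca ∈ {AA, AO}; Omar ∈ {AB}.
Weight each parental genotype pair by prior × P(type-B child):
  AO × AB: posterior weight 1; P(next child type B) = 1/4.
Weighted sum = 1/4.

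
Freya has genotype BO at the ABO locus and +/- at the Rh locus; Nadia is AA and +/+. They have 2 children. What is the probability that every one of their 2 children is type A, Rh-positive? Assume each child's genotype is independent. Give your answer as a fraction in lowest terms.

ABO cross BO × AA → 1/2 A, 1/2 AB.
Rh cross +/- × +/+ → 1 Rh+; so P(type A, Rh-positive) = 1/2 × 1 = 1/2 per child.
All 2 independent: (1/2)^2 = 1/4.

1/4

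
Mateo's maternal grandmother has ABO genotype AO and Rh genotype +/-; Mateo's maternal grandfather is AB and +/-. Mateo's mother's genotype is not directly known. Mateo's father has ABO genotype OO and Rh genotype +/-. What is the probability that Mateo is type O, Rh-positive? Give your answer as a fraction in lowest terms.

Mateo's mother's ABO genotype from AO × AB: 1/4 AA, 1/4 AB, 1/4 AO, 1/4 BO.
Crossing each possibility with the father OO and summing P(type O): 1/4·0 + 1/4·0 + 1/4·1/2 + 1/4·1/2 = 1/4.
Similarly for Rh via the mother's Rh distribution: P(Rh+) = 3/4.
Independent loci: 1/4 × 3/4 = 3/16.

3/16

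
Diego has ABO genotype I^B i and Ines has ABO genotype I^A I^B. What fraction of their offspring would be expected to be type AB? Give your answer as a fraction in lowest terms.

ABO cross I^B i × I^A I^B → offspring phenotypes: 1/4 A, 1/2 B, 1/4 AB.
So P(type AB) = 1/4.

1/4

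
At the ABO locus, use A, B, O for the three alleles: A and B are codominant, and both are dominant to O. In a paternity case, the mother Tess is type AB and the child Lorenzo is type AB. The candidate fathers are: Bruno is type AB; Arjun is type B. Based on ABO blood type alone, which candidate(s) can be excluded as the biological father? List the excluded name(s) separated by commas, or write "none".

A candidate is excluded only if no genotype consistent with his phenotype could produce a type AB child with a type AB mother.
Every candidate has at least one consistent genotype combination, so none can be excluded.

none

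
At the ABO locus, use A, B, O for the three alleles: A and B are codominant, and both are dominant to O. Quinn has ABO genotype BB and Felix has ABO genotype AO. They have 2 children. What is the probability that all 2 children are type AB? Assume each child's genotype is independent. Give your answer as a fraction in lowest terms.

1/4

ABO cross BB × AO → 1/2 B, 1/2 AB.
So P(type AB) = 1/2 per child.
All 2 independent: (1/2)^2 = 1/4.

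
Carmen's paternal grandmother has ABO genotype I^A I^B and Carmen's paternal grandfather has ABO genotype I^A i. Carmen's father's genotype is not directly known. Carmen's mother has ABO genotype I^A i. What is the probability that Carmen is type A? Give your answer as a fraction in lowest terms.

5/8

Carmen's father's ABO genotype from I^A I^B × I^A i: 1/4 I^A I^A, 1/4 I^A I^B, 1/4 I^A i, 1/4 I^B i.
Crossing each possibility with the mother I^A i and summing P(type A): 1/4·1 + 1/4·1/2 + 1/4·3/4 + 1/4·1/4 = 5/8.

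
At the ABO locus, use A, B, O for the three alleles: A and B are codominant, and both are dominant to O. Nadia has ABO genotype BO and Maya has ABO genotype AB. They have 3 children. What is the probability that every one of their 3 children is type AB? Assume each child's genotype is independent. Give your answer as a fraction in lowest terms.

1/64

ABO cross BO × AB → 1/4 A, 1/2 B, 1/4 AB.
So P(type AB) = 1/4 per child.
All 3 independent: (1/4)^3 = 1/64.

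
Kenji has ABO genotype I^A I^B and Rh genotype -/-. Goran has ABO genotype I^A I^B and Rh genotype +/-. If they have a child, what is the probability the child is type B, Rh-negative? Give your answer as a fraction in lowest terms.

1/8

ABO cross I^A I^B × I^A I^B → offspring phenotypes: 1/4 A, 1/4 B, 1/2 AB.
Rh cross -/- × +/- → 1/2 Rh+, 1/2 Rh-.
Independent loci: P(type B, Rh-negative) = 1/4 × 1/2 = 1/8.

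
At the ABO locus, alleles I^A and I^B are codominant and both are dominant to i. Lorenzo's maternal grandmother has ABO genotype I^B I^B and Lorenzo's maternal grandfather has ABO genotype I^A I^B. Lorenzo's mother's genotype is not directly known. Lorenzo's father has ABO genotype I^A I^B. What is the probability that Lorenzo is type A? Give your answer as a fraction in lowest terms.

Lorenzo's mother's ABO genotype from I^B I^B × I^A I^B: 1/2 I^A I^B, 1/2 I^B I^B.
Crossing each possibility with the father I^A I^B and summing P(type A): 1/2·1/4 + 1/2·0 = 1/8.

1/8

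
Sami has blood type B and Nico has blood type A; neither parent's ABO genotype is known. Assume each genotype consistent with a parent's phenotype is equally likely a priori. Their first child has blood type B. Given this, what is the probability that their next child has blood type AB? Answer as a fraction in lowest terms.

Possible genotypes: Sami ∈ {I^B I^B, I^B i}; Nico ∈ {I^A I^A, I^A i}.
Weight each parental genotype pair by prior × P(type-B child):
  I^B I^B × I^A i: posterior weight 2/3; P(next child type AB) = 1/2.
  I^B i × I^A i: posterior weight 1/3; P(next child type AB) = 1/4.
Weighted sum = 5/12.

5/12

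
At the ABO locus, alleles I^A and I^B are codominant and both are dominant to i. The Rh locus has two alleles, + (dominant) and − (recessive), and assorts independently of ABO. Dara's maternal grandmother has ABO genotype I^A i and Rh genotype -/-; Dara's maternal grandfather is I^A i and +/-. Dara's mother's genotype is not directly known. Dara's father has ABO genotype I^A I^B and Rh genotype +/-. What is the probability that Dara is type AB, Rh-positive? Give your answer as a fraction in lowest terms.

5/32

Dara's mother's ABO genotype from I^A i × I^A i: 1/4 I^A I^A, 1/2 I^A i, 1/4 i i.
Crossing each possibility with the father I^A I^B and summing P(type AB): 1/4·1/2 + 1/2·1/4 + 1/4·0 = 1/4.
Similarly for Rh via the mother's Rh distribution: P(Rh+) = 5/8.
Independent loci: 1/4 × 5/8 = 5/32.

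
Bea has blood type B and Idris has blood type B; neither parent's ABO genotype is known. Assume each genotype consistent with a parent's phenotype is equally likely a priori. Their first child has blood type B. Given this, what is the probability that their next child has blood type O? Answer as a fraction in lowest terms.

1/20

Possible genotypes: Bea ∈ {I^B I^B, I^B i}; Idris ∈ {I^B I^B, I^B i}.
Weight each parental genotype pair by prior × P(type-B child):
  I^B I^B × I^B I^B: posterior weight 4/15; P(next child type O) = 0.
  I^B I^B × I^B i: posterior weight 4/15; P(next child type O) = 0.
  I^B i × I^B I^B: posterior weight 4/15; P(next child type O) = 0.
  I^B i × I^B i: posterior weight 1/5; P(next child type O) = 1/4.
Weighted sum = 1/20.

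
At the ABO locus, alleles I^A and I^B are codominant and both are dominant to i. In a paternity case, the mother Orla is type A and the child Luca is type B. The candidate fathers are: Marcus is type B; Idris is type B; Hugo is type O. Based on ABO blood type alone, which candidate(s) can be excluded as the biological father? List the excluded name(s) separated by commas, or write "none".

Hugo

A candidate is excluded only if no genotype consistent with his phenotype could produce a type B child with a type A mother.
Hugo (type O): no genotype consistent with that phenotype can produce a type-B child with a type-A mother.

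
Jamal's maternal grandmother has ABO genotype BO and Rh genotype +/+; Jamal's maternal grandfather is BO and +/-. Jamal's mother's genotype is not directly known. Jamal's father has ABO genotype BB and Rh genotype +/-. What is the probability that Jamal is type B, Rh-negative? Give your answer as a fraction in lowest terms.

Jamal's mother's ABO genotype from BO × BO: 1/4 BB, 1/2 BO, 1/4 OO.
Crossing each possibility with the father BB and summing P(type B): 1/4·1 + 1/2·1 + 1/4·1 = 1.
Similarly for Rh via the mother's Rh distribution: P(Rh-) = 1/8.
Independent loci: 1 × 1/8 = 1/8.

1/8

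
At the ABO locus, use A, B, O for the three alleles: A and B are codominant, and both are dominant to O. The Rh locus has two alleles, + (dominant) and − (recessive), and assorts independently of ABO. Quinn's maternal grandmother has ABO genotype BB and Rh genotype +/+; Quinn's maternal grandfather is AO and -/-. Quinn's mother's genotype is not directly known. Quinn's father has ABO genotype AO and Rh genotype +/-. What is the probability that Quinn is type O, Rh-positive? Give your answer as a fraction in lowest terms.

Quinn's mother's ABO genotype from BB × AO: 1/2 AB, 1/2 BO.
Crossing each possibility with the father AO and summing P(type O): 1/2·0 + 1/2·1/4 = 1/8.
Similarly for Rh via the mother's Rh distribution: P(Rh+) = 3/4.
Independent loci: 1/8 × 3/4 = 3/32.

3/32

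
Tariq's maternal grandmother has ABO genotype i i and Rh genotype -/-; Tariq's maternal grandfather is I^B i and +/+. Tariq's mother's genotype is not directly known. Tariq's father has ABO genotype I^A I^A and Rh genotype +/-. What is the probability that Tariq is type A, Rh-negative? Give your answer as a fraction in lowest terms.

3/16

Tariq's mother's ABO genotype from i i × I^B i: 1/2 I^B i, 1/2 i i.
Crossing each possibility with the father I^A I^A and summing P(type A): 1/2·1/2 + 1/2·1 = 3/4.
Similarly for Rh via the mother's Rh distribution: P(Rh-) = 1/4.
Independent loci: 3/4 × 1/4 = 3/16.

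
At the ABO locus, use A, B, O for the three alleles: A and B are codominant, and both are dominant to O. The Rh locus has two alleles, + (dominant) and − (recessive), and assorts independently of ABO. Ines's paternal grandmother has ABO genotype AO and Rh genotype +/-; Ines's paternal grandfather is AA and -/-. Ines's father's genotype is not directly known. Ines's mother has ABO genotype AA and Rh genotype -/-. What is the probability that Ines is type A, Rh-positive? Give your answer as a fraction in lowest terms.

Ines's father's ABO genotype from AO × AA: 1/2 AA, 1/2 AO.
Crossing each possibility with the mother AA and summing P(type A): 1/2·1 + 1/2·1 = 1.
Similarly for Rh via the father's Rh distribution: P(Rh+) = 1/4.
Independent loci: 1 × 1/4 = 1/4.

1/4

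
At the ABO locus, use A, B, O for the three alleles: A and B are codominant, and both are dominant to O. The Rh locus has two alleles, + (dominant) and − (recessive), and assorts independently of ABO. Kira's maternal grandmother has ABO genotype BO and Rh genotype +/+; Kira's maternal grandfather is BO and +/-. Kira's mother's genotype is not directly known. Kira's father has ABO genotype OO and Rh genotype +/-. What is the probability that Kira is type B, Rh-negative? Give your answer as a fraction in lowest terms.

1/16

Kira's mother's ABO genotype from BO × BO: 1/4 BB, 1/2 BO, 1/4 OO.
Crossing each possibility with the father OO and summing P(type B): 1/4·1 + 1/2·1/2 + 1/4·0 = 1/2.
Similarly for Rh via the mother's Rh distribution: P(Rh-) = 1/8.
Independent loci: 1/2 × 1/8 = 1/16.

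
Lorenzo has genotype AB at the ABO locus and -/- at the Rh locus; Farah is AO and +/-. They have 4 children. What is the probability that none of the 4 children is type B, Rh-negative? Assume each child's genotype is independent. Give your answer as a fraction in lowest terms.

2401/4096

ABO cross AB × AO → 1/2 A, 1/4 B, 1/4 AB.
Rh cross -/- × +/- → 1/2 Rh+, 1/2 Rh-; so P(type B, Rh-negative) = 1/4 × 1/2 = 1/8 per child.
P(not type B, Rh-negative) = 7/8 for one child; (7/8)^4 = 2401/4096.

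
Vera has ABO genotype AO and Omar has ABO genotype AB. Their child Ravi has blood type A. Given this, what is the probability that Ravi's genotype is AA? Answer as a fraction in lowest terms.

1/2

Cross AO × AB → 1/4 AA, 1/4 AB, 1/4 AO, 1/4 BO.
Type-A genotypes among offspring: AA (1/4), AO (1/4); total 1/2.
P(AA | type A) = (1/4) / (1/2) = 1/2.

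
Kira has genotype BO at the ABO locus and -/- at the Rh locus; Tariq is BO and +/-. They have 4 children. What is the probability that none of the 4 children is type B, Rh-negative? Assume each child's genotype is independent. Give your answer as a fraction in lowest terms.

625/4096

ABO cross BO × BO → 1/4 O, 3/4 B.
Rh cross -/- × +/- → 1/2 Rh+, 1/2 Rh-; so P(type B, Rh-negative) = 3/4 × 1/2 = 3/8 per child.
P(not type B, Rh-negative) = 5/8 for one child; (5/8)^4 = 625/4096.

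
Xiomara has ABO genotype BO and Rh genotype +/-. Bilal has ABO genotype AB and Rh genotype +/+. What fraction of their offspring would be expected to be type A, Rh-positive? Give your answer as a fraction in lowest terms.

ABO cross BO × AB → offspring phenotypes: 1/4 A, 1/2 B, 1/4 AB.
Rh cross +/- × +/+ → 1 Rh+.
Independent loci: P(type A, Rh-positive) = 1/4 × 1 = 1/4.

1/4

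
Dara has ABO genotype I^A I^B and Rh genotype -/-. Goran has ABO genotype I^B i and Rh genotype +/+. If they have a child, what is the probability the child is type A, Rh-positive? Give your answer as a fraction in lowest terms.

1/4

ABO cross I^A I^B × I^B i → offspring phenotypes: 1/4 A, 1/2 B, 1/4 AB.
Rh cross -/- × +/+ → 1 Rh+.
Independent loci: P(type A, Rh-positive) = 1/4 × 1 = 1/4.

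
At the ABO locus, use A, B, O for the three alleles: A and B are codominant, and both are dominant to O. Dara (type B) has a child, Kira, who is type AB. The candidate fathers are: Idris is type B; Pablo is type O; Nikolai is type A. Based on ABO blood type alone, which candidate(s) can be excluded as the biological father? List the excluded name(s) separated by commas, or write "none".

A candidate is excluded only if no genotype consistent with his phenotype could produce a type AB child with a type B mother.
Idris (type B): no genotype consistent with that phenotype can produce a type-AB child with a type-B mother.
Pablo (type O): no genotype consistent with that phenotype can produce a type-AB child with a type-B mother.

Idris, Pablo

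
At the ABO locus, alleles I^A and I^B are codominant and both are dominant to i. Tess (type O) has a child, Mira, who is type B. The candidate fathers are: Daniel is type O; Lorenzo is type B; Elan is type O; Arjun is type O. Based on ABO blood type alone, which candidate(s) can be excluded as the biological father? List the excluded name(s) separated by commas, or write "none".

Daniel, Elan, Arjun

A candidate is excluded only if no genotype consistent with his phenotype could produce a type B child with a type O mother.
Daniel (type O): no genotype consistent with that phenotype can produce a type-B child with a type-O mother.
Elan (type O): no genotype consistent with that phenotype can produce a type-B child with a type-O mother.
Arjun (type O): no genotype consistent with that phenotype can produce a type-B child with a type-O mother.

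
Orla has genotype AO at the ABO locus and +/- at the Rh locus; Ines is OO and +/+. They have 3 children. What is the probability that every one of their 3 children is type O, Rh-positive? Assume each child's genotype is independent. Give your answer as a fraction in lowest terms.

1/8

ABO cross AO × OO → 1/2 O, 1/2 A.
Rh cross +/- × +/+ → 1 Rh+; so P(type O, Rh-positive) = 1/2 × 1 = 1/2 per child.
All 3 independent: (1/2)^3 = 1/8.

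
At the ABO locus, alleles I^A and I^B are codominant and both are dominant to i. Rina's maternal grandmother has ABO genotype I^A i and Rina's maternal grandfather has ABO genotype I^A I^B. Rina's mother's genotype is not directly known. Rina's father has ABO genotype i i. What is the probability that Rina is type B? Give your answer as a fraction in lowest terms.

Rina's mother's ABO genotype from I^A i × I^A I^B: 1/4 I^A I^A, 1/4 I^A I^B, 1/4 I^A i, 1/4 I^B i.
Crossing each possibility with the father i i and summing P(type B): 1/4·0 + 1/4·1/2 + 1/4·0 + 1/4·1/2 = 1/4.

1/4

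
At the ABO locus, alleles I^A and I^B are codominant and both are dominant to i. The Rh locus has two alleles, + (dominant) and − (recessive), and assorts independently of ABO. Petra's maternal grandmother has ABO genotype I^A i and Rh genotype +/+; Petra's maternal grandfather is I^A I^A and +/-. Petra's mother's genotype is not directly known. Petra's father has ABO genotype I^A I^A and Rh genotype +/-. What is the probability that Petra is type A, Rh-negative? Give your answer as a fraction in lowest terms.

1/8

Petra's mother's ABO genotype from I^A i × I^A I^A: 1/2 I^A I^A, 1/2 I^A i.
Crossing each possibility with the father I^A I^A and summing P(type A): 1/2·1 + 1/2·1 = 1.
Similarly for Rh via the mother's Rh distribution: P(Rh-) = 1/8.
Independent loci: 1 × 1/8 = 1/8.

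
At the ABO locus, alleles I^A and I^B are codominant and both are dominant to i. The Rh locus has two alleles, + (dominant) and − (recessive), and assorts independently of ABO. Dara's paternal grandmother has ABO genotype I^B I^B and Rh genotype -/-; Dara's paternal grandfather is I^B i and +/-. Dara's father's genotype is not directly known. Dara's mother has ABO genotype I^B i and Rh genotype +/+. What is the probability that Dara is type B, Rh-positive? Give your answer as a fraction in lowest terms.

Dara's father's ABO genotype from I^B I^B × I^B i: 1/2 I^B I^B, 1/2 I^B i.
Crossing each possibility with the mother I^B i and summing P(type B): 1/2·1 + 1/2·3/4 = 7/8.
Similarly for Rh via the father's Rh distribution: P(Rh+) = 1.
Independent loci: 7/8 × 1 = 7/8.

7/8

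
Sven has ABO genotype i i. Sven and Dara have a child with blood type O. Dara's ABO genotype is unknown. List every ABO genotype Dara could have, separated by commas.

I^A i, I^B i, i i

For each candidate genotype of Dara, check whether crossing it with i i can produce every observed child phenotype.
  I^A I^A → possible child types {A} ✗
  I^A I^B → possible child types {A, B} ✗
  I^A i → possible child types {O, A} ✓
  I^B I^B → possible child types {B} ✗
  I^B i → possible child types {O, B} ✓
  i i → possible child types {O} ✓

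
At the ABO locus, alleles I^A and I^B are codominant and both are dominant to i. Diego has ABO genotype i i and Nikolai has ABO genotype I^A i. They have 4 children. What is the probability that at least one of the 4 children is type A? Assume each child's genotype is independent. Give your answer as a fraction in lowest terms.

15/16

ABO cross i i × I^A i → 1/2 O, 1/2 A.
So P(type A) = 1/2 per child.
P(none) = (1/2)^4 = 1/16; P(at least one) = 1 − 1/16 = 15/16.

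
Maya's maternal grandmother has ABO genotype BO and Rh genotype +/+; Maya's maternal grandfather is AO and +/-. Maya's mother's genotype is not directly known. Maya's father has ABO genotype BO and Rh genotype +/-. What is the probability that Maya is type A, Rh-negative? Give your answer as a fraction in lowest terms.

Maya's mother's ABO genotype from BO × AO: 1/4 AB, 1/4 AO, 1/4 BO, 1/4 OO.
Crossing each possibility with the father BO and summing P(type A): 1/4·1/4 + 1/4·1/4 + 1/4·0 + 1/4·0 = 1/8.
Similarly for Rh via the mother's Rh distribution: P(Rh-) = 1/8.
Independent loci: 1/8 × 1/8 = 1/64.

1/64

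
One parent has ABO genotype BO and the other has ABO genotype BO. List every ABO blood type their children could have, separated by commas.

O, B

Gametes from BO × BO give offspring ABO genotypes BB, BO, OO, i.e. phenotypes O, B.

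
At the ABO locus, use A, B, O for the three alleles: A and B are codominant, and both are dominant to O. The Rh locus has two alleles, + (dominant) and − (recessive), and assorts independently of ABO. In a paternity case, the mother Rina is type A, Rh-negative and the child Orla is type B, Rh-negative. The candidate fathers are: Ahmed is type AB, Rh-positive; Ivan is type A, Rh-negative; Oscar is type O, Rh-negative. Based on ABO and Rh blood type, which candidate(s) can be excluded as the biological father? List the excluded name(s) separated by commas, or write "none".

A candidate is excluded only if no genotype consistent with his phenotype could produce a type B, Rh-negative child with a type A, Rh-negative mother.
Ivan (type A, Rh-): no genotype consistent with that phenotype can produce a type-B Rh- child with a type-A mother.
Oscar (type O, Rh-): no genotype consistent with that phenotype can produce a type-B Rh- child with a type-A mother.

Ivan, Oscar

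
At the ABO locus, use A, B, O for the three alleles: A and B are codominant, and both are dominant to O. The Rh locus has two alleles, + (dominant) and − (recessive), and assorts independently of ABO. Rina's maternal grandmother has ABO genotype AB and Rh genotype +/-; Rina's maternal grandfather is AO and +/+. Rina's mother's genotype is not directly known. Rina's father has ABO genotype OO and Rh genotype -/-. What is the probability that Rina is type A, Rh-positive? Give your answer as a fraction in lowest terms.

Rina's mother's ABO genotype from AB × AO: 1/4 AA, 1/4 AB, 1/4 AO, 1/4 BO.
Crossing each possibility with the father OO and summing P(type A): 1/4·1 + 1/4·1/2 + 1/4·1/2 + 1/4·0 = 1/2.
Similarly for Rh via the mother's Rh distribution: P(Rh+) = 3/4.
Independent loci: 1/2 × 3/4 = 3/8.

3/8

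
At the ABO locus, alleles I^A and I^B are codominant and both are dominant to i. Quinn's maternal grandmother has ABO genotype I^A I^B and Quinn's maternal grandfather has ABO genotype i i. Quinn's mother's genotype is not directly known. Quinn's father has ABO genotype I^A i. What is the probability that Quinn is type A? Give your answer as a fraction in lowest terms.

1/2

Quinn's mother's ABO genotype from I^A I^B × i i: 1/2 I^A i, 1/2 I^B i.
Crossing each possibility with the father I^A i and summing P(type A): 1/2·3/4 + 1/2·1/4 = 1/2.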